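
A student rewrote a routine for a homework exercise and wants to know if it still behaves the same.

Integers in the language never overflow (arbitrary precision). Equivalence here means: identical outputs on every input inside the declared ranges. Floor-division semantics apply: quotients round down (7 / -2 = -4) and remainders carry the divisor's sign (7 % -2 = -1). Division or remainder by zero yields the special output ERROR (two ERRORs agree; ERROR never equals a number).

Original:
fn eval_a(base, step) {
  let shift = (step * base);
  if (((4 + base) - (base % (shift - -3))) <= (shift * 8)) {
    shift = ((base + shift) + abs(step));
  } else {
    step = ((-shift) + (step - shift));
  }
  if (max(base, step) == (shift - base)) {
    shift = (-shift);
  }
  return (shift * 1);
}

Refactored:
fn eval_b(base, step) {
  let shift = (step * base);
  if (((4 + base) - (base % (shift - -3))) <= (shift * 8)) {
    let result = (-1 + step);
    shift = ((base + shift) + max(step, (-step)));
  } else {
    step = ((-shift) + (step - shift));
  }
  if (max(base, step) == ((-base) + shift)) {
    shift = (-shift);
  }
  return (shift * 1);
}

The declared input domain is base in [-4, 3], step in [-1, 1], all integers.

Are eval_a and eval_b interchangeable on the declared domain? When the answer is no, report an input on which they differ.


The two are interchangeable: min/max/abs usage differs, and constant usage differs, and local variable names differ, and statement counts differ, and arithmetic usage differs, and every declared input agrees.
As a probe, take base=-1, step=1: eval_a runs shift=-1, then (((4 + base) - (base % (shift - -3))) <= (shift * 8)) is false, then step=3, then (max(base, step) == (shift - base)) is false, then returns -1; eval_b runs shift=-1, then (((4 + base) - (base % (shift - -3))) <= (shift * 8)) is false, then step=3, then (max(base, step) == ((-base) + shift)) is false, then returns -1; both end at -1.
Sweeping the whole domain (24 inputs) finds no disagreement.
verdict: equivalent


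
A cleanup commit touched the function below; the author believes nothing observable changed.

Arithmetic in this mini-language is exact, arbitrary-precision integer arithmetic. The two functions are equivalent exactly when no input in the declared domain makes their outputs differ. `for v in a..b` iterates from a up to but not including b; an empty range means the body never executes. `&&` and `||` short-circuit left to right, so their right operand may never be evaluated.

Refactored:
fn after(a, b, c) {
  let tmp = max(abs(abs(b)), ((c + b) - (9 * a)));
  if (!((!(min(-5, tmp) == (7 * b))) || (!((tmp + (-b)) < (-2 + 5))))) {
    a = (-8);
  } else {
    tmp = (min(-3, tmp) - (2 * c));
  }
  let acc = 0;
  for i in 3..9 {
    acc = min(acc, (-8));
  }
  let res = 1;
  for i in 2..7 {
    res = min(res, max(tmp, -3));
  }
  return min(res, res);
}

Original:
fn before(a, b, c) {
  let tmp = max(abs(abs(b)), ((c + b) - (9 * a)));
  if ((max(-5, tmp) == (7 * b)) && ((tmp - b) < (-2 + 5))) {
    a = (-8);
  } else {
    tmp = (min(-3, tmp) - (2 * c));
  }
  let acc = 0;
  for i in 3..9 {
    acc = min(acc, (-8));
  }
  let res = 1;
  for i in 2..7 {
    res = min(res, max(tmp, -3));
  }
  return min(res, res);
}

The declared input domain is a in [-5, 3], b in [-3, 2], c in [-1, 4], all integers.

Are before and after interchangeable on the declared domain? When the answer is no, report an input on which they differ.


Not equivalent: a=0, b=0, c=-1 separates them (0 vs -1).
before: tmp := 0 | ((max(-5, tmp) == (7 * b)) && ((tmp - b) < (-2 + 5))): true | a := -8 | acc := 0 | iter i=3: | acc := -8 | iter i=4: | acc := -8 | iter i=5: | acc := -8 | iter i=6: | acc := -8 | iter i=7: | acc := -8 | iter i=8: | acc := -8 | res := 1 | iter i=2: | res := 0 | iter i=3: | res := 0 | iter i=4: | res := 0 | iter i=5: | res := 0 | iter i=6: | res := 0 | result 0
after: tmp := 0 | (!((!(min(-5, tmp) == (7 * b))) || (!((tmp + (-b)) < (-2 + 5))))): false | tmp := -1 | acc := 0 | iter i=3: | acc := -8 | iter i=4: | acc := -8 | iter i=5: | acc := -8 | iter i=6: | acc := -8 | iter i=7: | acc := -8 | iter i=8: | acc := -8 | res := 1 | iter i=2: | res := -1 | iter i=3: | res := -1 | iter i=4: | res := -1 | iter i=5: | res := -1 | iter i=6: | res := -1 | result -1
verdict: not equivalent; witness: a=0, b=0, c=-1


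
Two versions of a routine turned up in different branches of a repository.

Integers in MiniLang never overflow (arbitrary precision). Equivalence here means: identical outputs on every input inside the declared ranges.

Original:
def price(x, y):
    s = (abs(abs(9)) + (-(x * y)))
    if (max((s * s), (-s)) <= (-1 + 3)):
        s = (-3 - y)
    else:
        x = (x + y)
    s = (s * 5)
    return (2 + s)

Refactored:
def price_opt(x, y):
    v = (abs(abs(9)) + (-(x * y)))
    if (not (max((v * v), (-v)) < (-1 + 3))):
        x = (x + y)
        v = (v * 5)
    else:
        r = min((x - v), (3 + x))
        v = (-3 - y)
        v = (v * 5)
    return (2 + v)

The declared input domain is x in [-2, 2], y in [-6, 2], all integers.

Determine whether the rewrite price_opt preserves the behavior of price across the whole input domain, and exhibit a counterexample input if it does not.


Equivalent. One difference looks behavioral, but it never changes the outcome for any declared input.
Sweeping the whole domain (45 inputs) finds no disagreement.
Tracing x=0, y=-2: price: s becomes 9; next (max((s * s), (-s)) <= (-1 + 3)) evaluates to false; next x becomes -2; next s becomes 45; next final value 47 | price_opt: v becomes 9; next (not (max((v * v), (-v)) < (-1 + 3))) evaluates to true; next x becomes -2; next v becomes 45; next final value 47 — matching result 47.
verdict: equivalent


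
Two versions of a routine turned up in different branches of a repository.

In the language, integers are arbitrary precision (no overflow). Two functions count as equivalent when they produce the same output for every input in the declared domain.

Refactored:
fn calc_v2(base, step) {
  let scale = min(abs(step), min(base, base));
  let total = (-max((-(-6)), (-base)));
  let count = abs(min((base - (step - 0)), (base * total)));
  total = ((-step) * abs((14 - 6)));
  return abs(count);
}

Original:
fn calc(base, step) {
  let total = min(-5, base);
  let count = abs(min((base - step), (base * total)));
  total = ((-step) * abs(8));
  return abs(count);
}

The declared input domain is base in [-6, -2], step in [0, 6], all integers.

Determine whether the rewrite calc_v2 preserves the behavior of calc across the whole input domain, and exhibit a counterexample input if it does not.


Equivalent. The one real change (`-5` became `-6`) has no effect anywhere in the declared ranges.
An exhaustive pass over the 35 declared inputs shows identical outputs.
One worked example (base=-2, step=0) — calc: total := -5 | count := 2 | total := 0 | result 2; calc_v2: scale := -2 | total := -6 | count := 2 | total := 0 | result 2; agreement on 2.
verdict: equivalent


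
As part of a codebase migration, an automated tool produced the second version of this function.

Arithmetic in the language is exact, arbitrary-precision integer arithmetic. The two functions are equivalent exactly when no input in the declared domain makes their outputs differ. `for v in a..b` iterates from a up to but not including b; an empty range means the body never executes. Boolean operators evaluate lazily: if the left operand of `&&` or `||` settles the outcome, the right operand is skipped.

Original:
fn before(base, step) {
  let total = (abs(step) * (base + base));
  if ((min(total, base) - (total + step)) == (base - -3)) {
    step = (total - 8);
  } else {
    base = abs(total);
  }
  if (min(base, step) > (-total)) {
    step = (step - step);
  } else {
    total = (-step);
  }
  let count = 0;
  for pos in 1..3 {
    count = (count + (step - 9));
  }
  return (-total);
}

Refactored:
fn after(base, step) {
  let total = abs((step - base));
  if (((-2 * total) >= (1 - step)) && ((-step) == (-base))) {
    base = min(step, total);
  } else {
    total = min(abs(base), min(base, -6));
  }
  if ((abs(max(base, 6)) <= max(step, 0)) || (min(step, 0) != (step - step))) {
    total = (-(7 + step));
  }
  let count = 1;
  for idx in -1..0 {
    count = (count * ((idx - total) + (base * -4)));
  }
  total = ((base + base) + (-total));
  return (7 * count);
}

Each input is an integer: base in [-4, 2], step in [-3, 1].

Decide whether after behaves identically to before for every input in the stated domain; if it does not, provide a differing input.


The rewrite breaks on base=-4, step=-3, where the results are -3 and 133.
before: total := -24 | ((min(total, base) - (total + step)) == (base - -3)): false | base := 24 | (min(base, step) > (-total)): false | total := 3 | count := 0 | iter pos=1: | count := -12 | iter pos=2: | count := -24 | result -3
after: total := 1 | (((-2 * total) >= (1 - step)) && ((-step) == (-base))): false | total := -6 | ((abs(max(base, 6)) <= max(step, 0)) || (min(step, 0) != (step - step))): true | total := -4 | count := 1 | iter idx=-1: | count := 19 | total := -4 | result 133
verdict: not equivalent; witness: base=-4, step=-3


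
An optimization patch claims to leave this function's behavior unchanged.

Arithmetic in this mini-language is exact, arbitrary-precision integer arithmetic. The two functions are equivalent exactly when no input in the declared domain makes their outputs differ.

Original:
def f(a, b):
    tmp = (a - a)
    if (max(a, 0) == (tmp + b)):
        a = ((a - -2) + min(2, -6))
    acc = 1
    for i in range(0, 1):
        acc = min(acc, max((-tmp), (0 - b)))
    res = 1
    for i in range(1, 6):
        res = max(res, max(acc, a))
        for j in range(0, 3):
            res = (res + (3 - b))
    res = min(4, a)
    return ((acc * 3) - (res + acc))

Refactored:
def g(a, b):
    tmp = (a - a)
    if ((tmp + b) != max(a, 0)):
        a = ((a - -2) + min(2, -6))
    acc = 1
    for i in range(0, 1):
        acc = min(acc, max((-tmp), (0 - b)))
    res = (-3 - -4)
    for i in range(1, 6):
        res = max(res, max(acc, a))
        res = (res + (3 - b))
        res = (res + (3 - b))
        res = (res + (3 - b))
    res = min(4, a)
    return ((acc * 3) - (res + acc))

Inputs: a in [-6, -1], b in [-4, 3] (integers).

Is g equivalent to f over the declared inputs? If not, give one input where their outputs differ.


Evaluate both at a=-6, b=-4.
f: tmp := 0 | (max(a, 0) == (tmp + b)): false | acc := 1 | iter i=0: | acc := 1 | res := 1 | iter i=1: | res := 1 | iter j=0: | res := 8 | iter j=1: | res := 15 | iter j=2: | res := 22 | iter i=2: | res := 22 | iter j=0: | res := 29 | iter j=1: | res := 36 | iter j=2: | res := 43 | iter i=3: | res := 43 | iter j=0: | res := 50 | iter j=1: | res := 57 | iter j=2: | res := 64 | iter i=4: | res := 64 | iter j=0: | res := 71 | iter j=1: | res := 78 | iter j=2: | res := 85 | iter i=5: | res := 85 | iter j=0: | res := 92 | iter j=1: | res := 99 | iter j=2: | res := 106 | res := -6 | result 8
g: tmp := 0 | ((tmp + b) != max(a, 0)): true | a := -10 | acc := 1 | iter i=0: | acc := 1 | res := 1 | iter i=1: | res := 1 | res := 8 | res := 15 | res := 22 | iter i=2: | res := 22 | res := 29 | res := 36 | res := 43 | iter i=3: | res := 43 | res := 50 | res := 57 | res := 64 | iter i=4: | res := 64 | res := 71 | res := 78 | res := 85 | iter i=5: | res := 85 | res := 92 | res := 99 | res := 106 | res := -10 | result 12
8 against 12: the behavior changed.
verdict: not equivalent; witness: a=-6, b=-4


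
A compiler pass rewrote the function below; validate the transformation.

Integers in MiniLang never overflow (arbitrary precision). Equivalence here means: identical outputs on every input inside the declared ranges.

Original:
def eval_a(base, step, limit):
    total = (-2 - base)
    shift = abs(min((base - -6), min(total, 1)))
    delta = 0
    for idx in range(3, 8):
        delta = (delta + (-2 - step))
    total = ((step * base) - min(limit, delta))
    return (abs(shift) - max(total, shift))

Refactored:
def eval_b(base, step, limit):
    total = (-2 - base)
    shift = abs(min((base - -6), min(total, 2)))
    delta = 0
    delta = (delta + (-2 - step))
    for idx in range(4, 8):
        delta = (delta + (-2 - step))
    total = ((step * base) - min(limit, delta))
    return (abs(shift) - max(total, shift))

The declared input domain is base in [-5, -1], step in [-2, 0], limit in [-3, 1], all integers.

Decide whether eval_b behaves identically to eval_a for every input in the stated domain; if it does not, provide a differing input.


Consider the input base=-4, step=-2, limit=-3.
eval_a: total = 2; shift = 1; delta = 0; [idx=3]; delta = 0; [idx=4]; delta = 0; [idx=5]; delta = 0; [idx=6]; delta = 0; [idx=7]; delta = 0; total = 11; return -10
eval_b: total = 2; shift = 2; delta = 0; delta = 0; [idx=4]; delta = 0; [idx=5]; delta = 0; [idx=6]; delta = 0; [idx=7]; delta = 0; total = 11; return -9
-10 vs -9 — the two versions disagree here.
verdict: not equivalent; witness: base=-4, step=-2, limit=-3


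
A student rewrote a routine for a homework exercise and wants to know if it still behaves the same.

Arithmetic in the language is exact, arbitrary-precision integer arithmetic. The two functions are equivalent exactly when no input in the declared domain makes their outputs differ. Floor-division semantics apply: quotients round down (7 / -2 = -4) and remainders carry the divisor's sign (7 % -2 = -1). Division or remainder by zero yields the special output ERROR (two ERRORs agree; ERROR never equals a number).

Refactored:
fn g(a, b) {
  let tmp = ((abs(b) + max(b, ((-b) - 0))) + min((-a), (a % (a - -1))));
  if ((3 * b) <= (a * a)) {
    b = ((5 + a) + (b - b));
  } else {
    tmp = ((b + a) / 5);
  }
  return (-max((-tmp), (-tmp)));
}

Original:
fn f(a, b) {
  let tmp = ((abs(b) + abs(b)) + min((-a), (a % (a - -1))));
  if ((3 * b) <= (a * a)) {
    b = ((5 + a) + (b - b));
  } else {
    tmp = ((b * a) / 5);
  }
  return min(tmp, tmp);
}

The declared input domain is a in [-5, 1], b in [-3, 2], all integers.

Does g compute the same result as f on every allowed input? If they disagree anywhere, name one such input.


The rewrite breaks on a=-2, b=2, where the results are -1 and 0.
f: tmp := 4 | ((3 * b) <= (a * a)): false | tmp := -1 | result -1
g: tmp := 4 | ((3 * b) <= (a * a)): false | tmp := 0 | result 0
verdict: not equivalent; witness: a=-2, b=2


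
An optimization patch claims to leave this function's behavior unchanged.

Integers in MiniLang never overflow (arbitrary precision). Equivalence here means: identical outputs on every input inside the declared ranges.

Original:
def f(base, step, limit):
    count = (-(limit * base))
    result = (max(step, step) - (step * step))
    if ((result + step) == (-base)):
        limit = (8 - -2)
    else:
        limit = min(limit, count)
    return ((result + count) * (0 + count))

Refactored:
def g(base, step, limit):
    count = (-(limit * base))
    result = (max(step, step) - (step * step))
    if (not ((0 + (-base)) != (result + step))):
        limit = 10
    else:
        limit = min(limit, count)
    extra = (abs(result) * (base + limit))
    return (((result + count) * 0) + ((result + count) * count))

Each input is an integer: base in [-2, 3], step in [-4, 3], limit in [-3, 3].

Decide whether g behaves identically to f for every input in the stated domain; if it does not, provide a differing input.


Differences: statement counts differ, plus constant usage differs, plus boolean connective usage differs, plus min/max/abs usage differs, plus arithmetic usage differs, plus local variable names differ, plus comparison usage differs — yet all 336 inputs agree.
verdict: equivalent


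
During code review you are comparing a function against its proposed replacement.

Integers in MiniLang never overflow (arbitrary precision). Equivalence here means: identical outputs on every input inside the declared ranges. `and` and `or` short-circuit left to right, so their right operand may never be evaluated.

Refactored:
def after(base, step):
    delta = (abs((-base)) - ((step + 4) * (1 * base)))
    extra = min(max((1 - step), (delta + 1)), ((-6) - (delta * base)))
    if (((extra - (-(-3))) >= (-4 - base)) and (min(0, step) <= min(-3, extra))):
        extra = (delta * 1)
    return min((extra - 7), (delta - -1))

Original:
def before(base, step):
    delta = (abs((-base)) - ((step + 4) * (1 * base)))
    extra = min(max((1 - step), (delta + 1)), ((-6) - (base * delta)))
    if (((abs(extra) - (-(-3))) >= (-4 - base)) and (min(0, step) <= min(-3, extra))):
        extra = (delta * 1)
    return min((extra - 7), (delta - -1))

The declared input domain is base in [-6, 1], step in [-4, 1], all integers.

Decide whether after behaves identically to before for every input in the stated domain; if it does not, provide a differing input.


Not equivalent: base=-2, step=-4 separates them (-5 vs -9).
before: delta=2, then extra=-2, then (((abs(extra) - (-(-3))) >= (-4 - base)) and (min(0, step) <= min(-3, extra))) is true, then extra=2, then returns -5
after: delta=2, then extra=-2, then (((extra - (-(-3))) >= (-4 - base)) and (min(0, step) <= min(-3, extra))) is false, then returns -9
verdict: not equivalent; witness: base=-2, step=-4


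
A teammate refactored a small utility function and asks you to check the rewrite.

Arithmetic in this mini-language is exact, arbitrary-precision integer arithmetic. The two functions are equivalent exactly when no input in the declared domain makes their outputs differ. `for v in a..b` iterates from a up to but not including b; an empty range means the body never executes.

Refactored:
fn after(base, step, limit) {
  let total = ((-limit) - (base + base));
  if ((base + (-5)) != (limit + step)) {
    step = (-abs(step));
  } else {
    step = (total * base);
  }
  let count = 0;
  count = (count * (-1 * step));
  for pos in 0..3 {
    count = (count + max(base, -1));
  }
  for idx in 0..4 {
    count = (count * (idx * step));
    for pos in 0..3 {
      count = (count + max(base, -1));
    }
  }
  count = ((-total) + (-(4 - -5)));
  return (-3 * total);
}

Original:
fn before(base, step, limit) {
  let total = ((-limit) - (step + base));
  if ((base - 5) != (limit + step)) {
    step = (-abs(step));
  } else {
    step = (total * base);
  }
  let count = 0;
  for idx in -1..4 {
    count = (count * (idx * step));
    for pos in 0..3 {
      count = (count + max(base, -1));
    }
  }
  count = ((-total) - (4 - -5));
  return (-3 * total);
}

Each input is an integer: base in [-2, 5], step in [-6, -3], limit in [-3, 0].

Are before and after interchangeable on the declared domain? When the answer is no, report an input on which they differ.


Try base=-2, step=-6, limit=-3.
before: total = 11; ((base - 5) != (limit + step)) -> true; step = -6; count = 0; [idx=-1]; count = 0; [pos=0]; count = -1; [pos=1]; count = -2; [pos=2]; count = -3; [idx=0]; count = 0; [pos=0]; count = -1; [pos=1]; count = -2; [pos=2]; count = -3; [idx=1]; count = 18; [pos=0]; count = 17; [pos=1]; count = 16; [pos=2]; count = 15; [idx=2]; count = -180; [pos=0]; count = -181; [pos=1]; count = -182; [pos=2]; count = -183; [idx=3]; count = 3294; [pos=0]; count = 3293; [pos=1]; count = 3292; [pos=2]; count = 3291; count = -20; return -33
after: total = 7; ((base + (-5)) != (limit + step)) -> true; step = -6; count = 0; count = 0; [pos=0]; count = -1; [pos=1]; count = -2; [pos=2]; count = -3; [idx=0]; count = 0; [pos=0]; count = -1; [pos=1]; count = -2; [pos=2]; count = -3; [idx=1]; count = 18; [pos=0]; count = 17; [pos=1]; count = 16; [pos=2]; count = 15; [idx=2]; count = -180; [pos=0]; count = -181; [pos=1]; count = -182; [pos=2]; count = -183; [idx=3]; count = 3294; [pos=0]; count = 3293; [pos=1]; count = 3292; [pos=2]; count = 3291; count = -16; return -21
-33 vs -21 — the two versions disagree here.
verdict: not equivalent; witness: base=-2, step=-6, limit=-3


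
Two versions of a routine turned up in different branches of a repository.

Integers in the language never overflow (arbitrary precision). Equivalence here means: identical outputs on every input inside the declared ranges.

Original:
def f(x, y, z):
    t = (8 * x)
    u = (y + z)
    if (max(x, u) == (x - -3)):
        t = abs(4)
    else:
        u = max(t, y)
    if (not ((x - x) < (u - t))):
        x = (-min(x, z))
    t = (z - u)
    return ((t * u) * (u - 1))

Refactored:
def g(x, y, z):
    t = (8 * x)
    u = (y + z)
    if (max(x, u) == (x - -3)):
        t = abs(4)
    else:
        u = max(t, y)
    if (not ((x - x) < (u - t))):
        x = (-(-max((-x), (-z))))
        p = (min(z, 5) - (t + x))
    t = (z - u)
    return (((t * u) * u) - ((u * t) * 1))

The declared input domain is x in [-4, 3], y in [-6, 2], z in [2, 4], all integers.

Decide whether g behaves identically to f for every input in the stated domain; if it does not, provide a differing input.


Differences: min/max/abs usage differs; arithmetic usage differs; statement counts differ; constant usage differs; local variable names differ — yet all 216 inputs agree.
verdict: equivalent


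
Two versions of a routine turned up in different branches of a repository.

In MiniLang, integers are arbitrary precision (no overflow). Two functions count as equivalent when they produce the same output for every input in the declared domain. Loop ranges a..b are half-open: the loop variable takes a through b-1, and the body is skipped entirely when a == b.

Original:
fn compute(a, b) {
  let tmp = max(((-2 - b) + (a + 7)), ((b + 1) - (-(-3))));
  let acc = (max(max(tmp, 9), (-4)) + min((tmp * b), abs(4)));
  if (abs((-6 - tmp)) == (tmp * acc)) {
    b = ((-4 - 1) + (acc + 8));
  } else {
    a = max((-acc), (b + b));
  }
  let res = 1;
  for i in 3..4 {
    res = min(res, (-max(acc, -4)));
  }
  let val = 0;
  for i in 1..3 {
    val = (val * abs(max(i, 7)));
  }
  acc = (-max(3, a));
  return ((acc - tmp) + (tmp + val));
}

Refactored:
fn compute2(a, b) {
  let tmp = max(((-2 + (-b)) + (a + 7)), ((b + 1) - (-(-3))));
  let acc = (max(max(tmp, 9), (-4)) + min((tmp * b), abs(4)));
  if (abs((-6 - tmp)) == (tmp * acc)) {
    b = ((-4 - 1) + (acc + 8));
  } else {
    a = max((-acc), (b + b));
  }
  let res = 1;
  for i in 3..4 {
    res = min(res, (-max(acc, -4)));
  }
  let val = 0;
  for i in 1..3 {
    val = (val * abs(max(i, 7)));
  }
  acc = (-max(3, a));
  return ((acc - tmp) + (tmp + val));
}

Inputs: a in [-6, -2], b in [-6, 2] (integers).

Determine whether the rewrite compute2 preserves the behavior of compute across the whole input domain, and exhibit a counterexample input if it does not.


Changes here: arithmetic usage differs; the full 45-point sweep finds no disagreement.
verdict: equivalent


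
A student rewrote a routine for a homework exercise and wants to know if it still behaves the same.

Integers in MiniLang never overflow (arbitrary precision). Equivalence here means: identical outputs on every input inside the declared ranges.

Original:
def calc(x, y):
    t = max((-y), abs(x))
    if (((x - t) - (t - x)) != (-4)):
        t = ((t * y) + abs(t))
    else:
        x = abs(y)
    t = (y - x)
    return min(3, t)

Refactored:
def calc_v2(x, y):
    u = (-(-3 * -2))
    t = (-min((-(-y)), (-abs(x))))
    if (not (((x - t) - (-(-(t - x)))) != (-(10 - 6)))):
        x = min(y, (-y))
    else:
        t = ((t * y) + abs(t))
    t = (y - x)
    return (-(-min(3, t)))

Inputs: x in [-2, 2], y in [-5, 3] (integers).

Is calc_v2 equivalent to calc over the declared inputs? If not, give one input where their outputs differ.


x=-1, y=-1 yields -2 from calc but 0 from calc_v2.
verdict: not equivalent; witness: x=-1, y=-1


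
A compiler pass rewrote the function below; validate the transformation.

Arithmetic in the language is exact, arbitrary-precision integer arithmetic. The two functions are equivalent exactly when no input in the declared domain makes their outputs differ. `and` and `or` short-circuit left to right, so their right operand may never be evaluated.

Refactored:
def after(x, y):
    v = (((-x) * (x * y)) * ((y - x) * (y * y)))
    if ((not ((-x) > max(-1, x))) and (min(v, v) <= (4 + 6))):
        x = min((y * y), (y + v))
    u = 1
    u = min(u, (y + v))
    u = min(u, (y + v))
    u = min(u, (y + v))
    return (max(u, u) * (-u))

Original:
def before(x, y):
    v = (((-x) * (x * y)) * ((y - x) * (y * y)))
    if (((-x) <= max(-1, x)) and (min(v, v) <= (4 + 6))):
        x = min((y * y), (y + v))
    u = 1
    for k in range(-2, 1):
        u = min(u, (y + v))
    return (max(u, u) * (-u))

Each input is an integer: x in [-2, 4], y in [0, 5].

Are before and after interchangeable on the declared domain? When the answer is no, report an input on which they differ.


The two are interchangeable: comparison usage differs, plus min/max/abs usage differs, plus boolean connective usage differs, plus arithmetic usage differs, plus local variable names differ, plus loop structure differs, plus statement counts differ, and every declared input agrees.
As a probe, take x=-2, y=1: before runs v becomes -12; next (((-x) <= max(-1, x)) and (min(v, v) <= (4 + 6))) evaluates to false; next u becomes 1; next at k=-2:; next u becomes -11; next at k=-1:; next u becomes -11; next at k=0:; next u becomes -11; next final value -121; after runs v becomes -12; next ((not ((-x) > max(-1, x))) and (min(v, v) <= (4 + 6))) evaluates to false; next u becomes 1; next u becomes -11; next u becomes -11; next u becomes -11; next final value -121; both end at -121.
Checked all 42 inputs in the declared domain: the outputs agree on every one.
verdict: equivalent


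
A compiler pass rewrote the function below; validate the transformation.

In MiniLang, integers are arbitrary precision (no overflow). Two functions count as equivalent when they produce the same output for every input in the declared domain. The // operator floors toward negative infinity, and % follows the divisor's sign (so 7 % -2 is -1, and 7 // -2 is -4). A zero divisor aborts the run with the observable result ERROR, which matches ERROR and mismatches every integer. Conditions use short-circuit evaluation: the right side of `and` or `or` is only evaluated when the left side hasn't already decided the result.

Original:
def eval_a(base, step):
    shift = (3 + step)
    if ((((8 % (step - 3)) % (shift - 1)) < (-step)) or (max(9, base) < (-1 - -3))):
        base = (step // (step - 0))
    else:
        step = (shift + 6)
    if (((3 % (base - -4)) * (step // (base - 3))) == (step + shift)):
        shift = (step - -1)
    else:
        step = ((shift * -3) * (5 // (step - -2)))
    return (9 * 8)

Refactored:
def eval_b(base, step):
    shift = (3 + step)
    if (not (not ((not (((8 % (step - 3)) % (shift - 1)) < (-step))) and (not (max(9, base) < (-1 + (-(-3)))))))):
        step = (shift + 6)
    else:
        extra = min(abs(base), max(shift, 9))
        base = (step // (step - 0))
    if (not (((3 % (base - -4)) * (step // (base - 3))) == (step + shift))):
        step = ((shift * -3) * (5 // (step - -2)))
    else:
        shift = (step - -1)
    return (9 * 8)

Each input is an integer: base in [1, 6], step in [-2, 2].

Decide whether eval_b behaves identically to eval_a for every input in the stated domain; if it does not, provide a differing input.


This is a faithful refactor — constant usage differs; and arithmetic usage differs; and boolean connective usage differs; and local variable names differ; and statement counts differ; and min/max/abs usage differs, but the computed results match everywhere.
As a probe, take base=6, step=2: eval_a runs shift becomes 5; next ((((8 % (step - 3)) % (shift - 1)) < (-step)) or (max(9, base) < (-1 - -3))) evaluates to false; next step becomes 11; next (((3 % (base - -4)) * (step // (base - 3))) == (step + shift)) evaluates to false; next step becomes 0; next final value 72; eval_b runs shift becomes 5; next (not (not ((not (((8 % (step - 3)) % (shift - 1)) < (-step))) and (not (max(9, base) < (-1 + (-(-3)))))))) evaluates to true; next step becomes 11; next (not (((3 % (base - -4)) * (step // (base - 3))) == (step + shift))) evaluates to true; next step becomes 0; next final value 72; both end at 72.
An exhaustive pass over the 30 declared inputs shows identical outputs.
verdict: equivalent


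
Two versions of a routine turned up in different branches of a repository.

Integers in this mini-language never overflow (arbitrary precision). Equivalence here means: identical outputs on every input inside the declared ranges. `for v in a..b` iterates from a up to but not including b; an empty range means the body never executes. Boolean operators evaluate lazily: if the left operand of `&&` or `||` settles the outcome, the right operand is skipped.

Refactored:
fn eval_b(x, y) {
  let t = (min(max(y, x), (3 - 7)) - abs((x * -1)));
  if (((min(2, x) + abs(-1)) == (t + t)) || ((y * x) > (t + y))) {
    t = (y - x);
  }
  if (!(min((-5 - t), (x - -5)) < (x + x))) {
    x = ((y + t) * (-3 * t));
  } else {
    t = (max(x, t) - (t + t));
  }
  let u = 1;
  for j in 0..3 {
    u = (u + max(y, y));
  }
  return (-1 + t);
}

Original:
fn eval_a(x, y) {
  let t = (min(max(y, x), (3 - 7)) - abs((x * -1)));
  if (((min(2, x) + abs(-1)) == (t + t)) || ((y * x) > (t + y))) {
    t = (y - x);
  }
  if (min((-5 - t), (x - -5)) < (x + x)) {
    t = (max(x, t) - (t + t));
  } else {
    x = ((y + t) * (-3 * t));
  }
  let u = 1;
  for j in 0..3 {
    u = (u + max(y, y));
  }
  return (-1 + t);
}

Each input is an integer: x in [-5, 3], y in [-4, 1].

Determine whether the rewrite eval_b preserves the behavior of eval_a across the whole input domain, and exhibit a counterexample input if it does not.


Differences: boolean connective usage differs — yet all 54 inputs agree.
verdict: equivalent


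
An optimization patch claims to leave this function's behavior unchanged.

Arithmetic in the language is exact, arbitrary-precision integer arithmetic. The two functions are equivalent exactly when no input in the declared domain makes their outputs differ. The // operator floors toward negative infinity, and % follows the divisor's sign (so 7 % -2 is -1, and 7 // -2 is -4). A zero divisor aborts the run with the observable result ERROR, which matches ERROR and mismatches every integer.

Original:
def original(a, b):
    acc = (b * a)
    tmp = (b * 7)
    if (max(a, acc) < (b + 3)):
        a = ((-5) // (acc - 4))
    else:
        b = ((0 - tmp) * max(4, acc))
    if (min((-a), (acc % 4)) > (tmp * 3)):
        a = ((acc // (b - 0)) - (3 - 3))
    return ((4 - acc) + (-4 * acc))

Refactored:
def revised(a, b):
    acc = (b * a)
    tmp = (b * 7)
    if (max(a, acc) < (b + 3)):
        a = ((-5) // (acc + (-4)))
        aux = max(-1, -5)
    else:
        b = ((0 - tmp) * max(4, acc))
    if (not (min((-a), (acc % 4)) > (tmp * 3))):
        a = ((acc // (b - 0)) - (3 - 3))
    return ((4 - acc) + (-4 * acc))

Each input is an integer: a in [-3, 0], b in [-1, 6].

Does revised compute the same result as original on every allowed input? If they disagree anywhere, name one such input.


On input a=-3, b=0, original returns 4 while revised returns ERROR.
verdict: not equivalent; witness: a=-3, b=0


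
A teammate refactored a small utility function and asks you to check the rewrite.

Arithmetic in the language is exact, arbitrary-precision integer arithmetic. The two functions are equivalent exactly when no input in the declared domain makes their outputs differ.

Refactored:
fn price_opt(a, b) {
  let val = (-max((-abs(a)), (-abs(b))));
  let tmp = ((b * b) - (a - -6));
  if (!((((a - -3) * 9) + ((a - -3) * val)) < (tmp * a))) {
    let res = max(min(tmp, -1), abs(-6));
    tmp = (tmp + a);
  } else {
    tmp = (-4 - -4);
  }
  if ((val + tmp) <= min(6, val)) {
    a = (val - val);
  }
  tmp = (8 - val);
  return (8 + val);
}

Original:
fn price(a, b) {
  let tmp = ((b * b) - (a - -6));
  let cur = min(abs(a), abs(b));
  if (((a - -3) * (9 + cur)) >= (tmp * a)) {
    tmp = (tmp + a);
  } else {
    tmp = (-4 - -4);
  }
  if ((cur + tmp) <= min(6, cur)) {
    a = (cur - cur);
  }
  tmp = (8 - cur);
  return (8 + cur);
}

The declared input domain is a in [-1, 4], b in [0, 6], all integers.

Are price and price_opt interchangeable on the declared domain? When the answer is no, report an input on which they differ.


Differences: constant usage differs, boolean connective usage differs, statement counts differ, min/max/abs usage differs, comparison usage differs, arithmetic usage differs, local variable names differ — yet all 42 inputs agree.
verdict: equivalent


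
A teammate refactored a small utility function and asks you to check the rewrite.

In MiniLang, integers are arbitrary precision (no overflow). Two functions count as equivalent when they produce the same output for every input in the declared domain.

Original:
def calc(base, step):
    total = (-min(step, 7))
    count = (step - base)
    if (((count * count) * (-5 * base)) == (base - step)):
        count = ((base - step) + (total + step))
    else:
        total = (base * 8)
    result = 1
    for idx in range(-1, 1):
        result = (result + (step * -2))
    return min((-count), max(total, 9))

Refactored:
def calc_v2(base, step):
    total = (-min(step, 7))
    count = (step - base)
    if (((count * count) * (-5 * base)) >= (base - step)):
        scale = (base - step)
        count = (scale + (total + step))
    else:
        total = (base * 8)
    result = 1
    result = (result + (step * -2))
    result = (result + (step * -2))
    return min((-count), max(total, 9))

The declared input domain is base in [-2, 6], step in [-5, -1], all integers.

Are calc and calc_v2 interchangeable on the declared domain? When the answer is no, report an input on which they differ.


There is a counterexample at base=-2, step=-5: 3 on one side, -3 on the other.
calc: total becomes 5; next count becomes -3; next (((count * count) * (-5 * base)) == (base - step)) evaluates to false; next total becomes -16; next result becomes 1; next at idx=-1:; next result becomes 11; next at idx=0:; next result becomes 21; next final value 3
calc_v2: total becomes 5; next count becomes -3; next (((count * count) * (-5 * base)) >= (base - step)) evaluates to true; next scale becomes 3; next count becomes 3; next result becomes 1; next result becomes 11; next result becomes 21; next final value -3
verdict: not equivalent; witness: base=-2, step=-5


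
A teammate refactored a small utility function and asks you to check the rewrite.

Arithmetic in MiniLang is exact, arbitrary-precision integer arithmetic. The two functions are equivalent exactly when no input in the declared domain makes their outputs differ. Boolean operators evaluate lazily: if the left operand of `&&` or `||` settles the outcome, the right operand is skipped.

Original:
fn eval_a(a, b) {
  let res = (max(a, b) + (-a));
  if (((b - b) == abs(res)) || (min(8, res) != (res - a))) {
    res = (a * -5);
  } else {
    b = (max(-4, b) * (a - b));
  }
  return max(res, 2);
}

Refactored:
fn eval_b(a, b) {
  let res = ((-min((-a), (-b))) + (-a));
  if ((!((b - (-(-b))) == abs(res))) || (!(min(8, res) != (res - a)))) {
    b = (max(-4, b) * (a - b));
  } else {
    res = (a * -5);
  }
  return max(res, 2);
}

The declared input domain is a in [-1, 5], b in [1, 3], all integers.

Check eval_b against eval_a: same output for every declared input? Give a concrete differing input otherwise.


The rewrite breaks on a=-1, b=1, where the results are 5 and 2.
eval_a: res=2, then (((b - b) == abs(res)) || (min(8, res) != (res - a))) is true, then res=5, then returns 5
eval_b: res=2, then ((!((b - (-(-b))) == abs(res))) || (!(min(8, res) != (res - a)))) is true, then b=-2, then returns 2
verdict: not equivalent; witness: a=-1, b=1


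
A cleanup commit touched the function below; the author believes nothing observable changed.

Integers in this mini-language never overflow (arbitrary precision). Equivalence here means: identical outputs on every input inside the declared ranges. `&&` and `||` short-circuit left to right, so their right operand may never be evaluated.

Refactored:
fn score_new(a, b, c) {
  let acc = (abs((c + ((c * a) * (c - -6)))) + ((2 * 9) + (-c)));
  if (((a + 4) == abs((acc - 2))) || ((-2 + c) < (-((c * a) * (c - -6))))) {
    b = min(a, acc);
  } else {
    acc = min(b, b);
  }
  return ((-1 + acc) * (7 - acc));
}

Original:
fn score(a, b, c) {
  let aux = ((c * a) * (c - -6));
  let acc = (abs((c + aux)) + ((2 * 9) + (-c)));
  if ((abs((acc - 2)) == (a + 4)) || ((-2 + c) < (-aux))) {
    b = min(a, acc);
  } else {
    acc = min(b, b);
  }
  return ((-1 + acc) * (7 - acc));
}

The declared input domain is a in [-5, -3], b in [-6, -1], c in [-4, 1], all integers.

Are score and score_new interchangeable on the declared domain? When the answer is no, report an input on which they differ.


This is a faithful refactor — constant usage differs; also statement counts differ; also arithmetic usage differs; also local variable names differ, but the computed results match everywhere.
Tracing a=-5, b=-4, c=-3: score: aux = 45; acc = 63; ((abs((acc - 2)) == (a + 4)) || ((-2 + c) < (-aux))) -> false; acc = -4; return -55 | score_new: acc = 63; (((a + 4) == abs((acc - 2))) || ((-2 + c) < (-((c * a) * (c - -6))))) -> false; acc = -4; return -55 — matching result -55.
Sweeping the whole domain (108 inputs) finds no disagreement.
verdict: equivalent


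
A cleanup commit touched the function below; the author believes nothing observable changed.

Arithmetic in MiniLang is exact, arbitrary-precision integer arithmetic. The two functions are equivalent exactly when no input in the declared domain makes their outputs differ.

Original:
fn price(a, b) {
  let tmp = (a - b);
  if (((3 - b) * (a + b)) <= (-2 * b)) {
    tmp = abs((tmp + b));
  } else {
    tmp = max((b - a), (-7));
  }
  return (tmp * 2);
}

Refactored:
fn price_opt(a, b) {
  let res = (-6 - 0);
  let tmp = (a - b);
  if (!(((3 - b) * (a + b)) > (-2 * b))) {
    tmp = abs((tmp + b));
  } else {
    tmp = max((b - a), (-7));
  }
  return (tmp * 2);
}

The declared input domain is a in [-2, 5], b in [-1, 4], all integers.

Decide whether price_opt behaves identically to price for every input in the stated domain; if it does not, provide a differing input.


Although local variable names differ; comparison usage differs; statement counts differ; constant usage differs; boolean connective usage differs; arithmetic usage differs, 48/48 inputs agree.
verdict: equivalent


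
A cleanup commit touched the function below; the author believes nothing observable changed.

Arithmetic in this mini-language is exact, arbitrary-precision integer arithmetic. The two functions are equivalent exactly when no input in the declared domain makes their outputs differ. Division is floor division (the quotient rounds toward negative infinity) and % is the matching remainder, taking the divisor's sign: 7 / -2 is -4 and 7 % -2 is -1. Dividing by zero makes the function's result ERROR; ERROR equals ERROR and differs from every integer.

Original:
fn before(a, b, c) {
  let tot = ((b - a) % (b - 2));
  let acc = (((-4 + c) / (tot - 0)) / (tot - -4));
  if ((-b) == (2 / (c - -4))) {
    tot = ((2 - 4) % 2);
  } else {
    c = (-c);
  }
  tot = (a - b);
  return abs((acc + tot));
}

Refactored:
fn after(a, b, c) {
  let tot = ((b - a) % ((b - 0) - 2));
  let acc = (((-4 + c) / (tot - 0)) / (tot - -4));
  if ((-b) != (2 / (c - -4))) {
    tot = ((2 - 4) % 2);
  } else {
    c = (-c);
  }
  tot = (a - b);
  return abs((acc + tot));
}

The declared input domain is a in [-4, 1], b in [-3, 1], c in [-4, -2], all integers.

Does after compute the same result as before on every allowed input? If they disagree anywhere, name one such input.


The suspicious edit (`((-b) == (2 / (c - -4)))` became `((-b) != (2 / (c - -4)))`) never changes the result for any input inside the declared domain.
One worked example (a=-3, b=-1, c=-3) — before: tot becomes -1; next acc becomes 2; next ((-b) == (2 / (c - -4))) evaluates to false; next c becomes 3; next tot becomes -2; next final value 0; after: tot becomes -1; next acc becomes 2; next ((-b) != (2 / (c - -4))) evaluates to true; next tot becomes 0; next tot becomes -2; next final value 0; agreement on 0.
Checked all 90 inputs in the declared domain: the outputs agree on every one.
verdict: equivalent
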